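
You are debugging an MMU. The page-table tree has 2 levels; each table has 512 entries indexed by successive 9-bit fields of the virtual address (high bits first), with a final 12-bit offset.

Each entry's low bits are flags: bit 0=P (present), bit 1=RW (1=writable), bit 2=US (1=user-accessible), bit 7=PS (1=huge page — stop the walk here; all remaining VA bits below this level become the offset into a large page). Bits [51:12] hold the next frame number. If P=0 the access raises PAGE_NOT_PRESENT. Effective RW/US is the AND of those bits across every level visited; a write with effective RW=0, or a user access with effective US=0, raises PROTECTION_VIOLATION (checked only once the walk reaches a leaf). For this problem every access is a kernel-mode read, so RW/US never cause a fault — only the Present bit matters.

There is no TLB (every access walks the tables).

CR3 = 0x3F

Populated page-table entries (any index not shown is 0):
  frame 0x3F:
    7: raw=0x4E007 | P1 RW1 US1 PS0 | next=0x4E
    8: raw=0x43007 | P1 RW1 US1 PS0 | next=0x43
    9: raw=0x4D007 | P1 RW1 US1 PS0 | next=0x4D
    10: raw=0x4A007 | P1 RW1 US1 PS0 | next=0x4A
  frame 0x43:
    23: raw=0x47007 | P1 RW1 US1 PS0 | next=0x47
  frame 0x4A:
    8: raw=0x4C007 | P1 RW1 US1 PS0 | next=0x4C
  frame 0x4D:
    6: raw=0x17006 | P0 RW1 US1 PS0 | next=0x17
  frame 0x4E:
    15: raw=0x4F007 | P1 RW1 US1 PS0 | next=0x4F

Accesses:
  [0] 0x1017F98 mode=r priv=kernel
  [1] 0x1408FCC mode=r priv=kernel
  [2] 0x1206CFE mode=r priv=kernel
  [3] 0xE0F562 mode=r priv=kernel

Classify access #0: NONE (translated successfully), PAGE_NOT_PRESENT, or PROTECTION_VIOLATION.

Trace:
#0 VA=0x1017F98 (r,kernel):
  L0 @0x3F[8] → 0x43007  P=1,RW=1,US=1,PS=0
  L1 @0x43[23] → 0x47007  P=1,RW=1,US=1,PS=0
  ✓ 0x47F98  — 2 lookups
#1 VA=0x1408FCC (r,kernel):
  L0 @0x3F[10] → 0x4A007  P=1,RW=1,US=1,PS=0
  L1 @0x4A[8] → 0x4C007  P=1,RW=1,US=1,PS=0
  ✓ 0x4CFCC  — 2 lookups
#2 VA=0x1206CFE (r,kernel):
  L0 @0x3F[9] → 0x4D007  P=1,RW=1,US=1,PS=0
  L1 @0x4D[6] → 0x17006  P=0,RW=1,US=1,PS=0
  ⇒ fault: PAGE_NOT_PRESENT  — 2 lookups
#3 VA=0xE0F562 (r,kernel):
  L0 @0x3F[7] → 0x4E007  P=1,RW=1,US=1,PS=0
  L1 @0x4E[15] → 0x4F007  P=1,RW=1,US=1,PS=0
  ✓ 0x4F562  — 2 lookups

Access #0 fault: NONE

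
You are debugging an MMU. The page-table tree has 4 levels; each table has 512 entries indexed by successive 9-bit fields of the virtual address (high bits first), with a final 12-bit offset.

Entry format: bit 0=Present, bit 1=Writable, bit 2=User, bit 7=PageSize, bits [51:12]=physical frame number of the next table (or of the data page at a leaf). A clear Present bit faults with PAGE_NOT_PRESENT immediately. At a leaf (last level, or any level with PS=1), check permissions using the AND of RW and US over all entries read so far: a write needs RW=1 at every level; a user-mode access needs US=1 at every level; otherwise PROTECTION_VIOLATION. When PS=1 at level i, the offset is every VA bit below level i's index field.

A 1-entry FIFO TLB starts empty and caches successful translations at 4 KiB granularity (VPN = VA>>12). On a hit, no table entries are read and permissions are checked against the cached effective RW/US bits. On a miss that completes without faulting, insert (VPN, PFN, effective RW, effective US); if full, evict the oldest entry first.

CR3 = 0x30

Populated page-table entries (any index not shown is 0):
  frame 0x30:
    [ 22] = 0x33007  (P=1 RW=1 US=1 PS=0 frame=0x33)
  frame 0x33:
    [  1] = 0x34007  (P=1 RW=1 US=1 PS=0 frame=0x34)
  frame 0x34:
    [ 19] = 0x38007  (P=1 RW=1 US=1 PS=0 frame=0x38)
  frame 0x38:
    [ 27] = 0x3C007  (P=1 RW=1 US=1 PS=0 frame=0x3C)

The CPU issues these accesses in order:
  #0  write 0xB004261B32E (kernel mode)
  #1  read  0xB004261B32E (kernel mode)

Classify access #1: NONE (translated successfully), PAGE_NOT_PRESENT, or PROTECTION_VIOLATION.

Trace:
#0 VA=0xB004261B32E (w,kernel):
  lvl0: tbl 0x30, slot 22 ⇒ 0x33007 (P1/RW1/US1/PS0)
  lvl1: tbl 0x33, slot 1 ⇒ 0x34007 (P1/RW1/US1/PS0)
  lvl2: tbl 0x34, slot 19 ⇒ 0x38007 (P1/RW1/US1/PS0)
  lvl3: tbl 0x38, slot 27 ⇒ 0x3C007 (P1/RW1/US1/PS0)
  ⇒ phys 0x3C32E  [4 reads]
#1 VA=0xB004261B32E (r,kernel):
  TLB hit vpn=0xB004261B → PA=0x3C32E

Access #1 fault: NONE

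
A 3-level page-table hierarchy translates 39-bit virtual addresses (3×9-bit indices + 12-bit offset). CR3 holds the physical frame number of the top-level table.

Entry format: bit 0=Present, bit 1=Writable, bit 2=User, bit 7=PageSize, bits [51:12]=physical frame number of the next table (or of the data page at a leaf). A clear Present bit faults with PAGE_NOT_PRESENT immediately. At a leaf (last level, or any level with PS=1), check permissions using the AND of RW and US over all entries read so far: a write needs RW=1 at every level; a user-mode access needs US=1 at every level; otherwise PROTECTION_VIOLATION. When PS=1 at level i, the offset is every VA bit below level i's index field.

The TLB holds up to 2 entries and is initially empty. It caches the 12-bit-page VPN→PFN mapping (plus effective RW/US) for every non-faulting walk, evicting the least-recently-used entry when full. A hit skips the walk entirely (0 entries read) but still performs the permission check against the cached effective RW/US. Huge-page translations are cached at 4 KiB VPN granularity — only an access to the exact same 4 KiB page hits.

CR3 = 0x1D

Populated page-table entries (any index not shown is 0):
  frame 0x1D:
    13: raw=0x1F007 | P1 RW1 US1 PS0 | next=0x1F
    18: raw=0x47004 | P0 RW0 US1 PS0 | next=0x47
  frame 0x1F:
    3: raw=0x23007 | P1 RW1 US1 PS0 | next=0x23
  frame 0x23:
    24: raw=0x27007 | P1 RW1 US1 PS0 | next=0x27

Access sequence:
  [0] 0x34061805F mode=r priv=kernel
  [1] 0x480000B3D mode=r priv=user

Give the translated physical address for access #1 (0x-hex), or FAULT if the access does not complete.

Per-access translation:
#0 VA=0x34061805F (r,kernel):
  L0 @0x1D[13] → 0x1F007  P=1,RW=1,US=1,PS=0
  L1 @0x1F[3] → 0x23007  P=1,RW=1,US=1,PS=0
  L2 @0x23[24] → 0x27007  P=1,RW=1,US=1,PS=0
  ⇒ phys 0x2705F  [3 reads]
#1 VA=0x480000B3D (r,user):
  L0 @0x1D[18] → 0x47004  P=0,RW=0,US=1,PS=0
  ⇒ fault: PAGE_NOT_PRESENT  — 1 lookups

Access #1 PA: FAULT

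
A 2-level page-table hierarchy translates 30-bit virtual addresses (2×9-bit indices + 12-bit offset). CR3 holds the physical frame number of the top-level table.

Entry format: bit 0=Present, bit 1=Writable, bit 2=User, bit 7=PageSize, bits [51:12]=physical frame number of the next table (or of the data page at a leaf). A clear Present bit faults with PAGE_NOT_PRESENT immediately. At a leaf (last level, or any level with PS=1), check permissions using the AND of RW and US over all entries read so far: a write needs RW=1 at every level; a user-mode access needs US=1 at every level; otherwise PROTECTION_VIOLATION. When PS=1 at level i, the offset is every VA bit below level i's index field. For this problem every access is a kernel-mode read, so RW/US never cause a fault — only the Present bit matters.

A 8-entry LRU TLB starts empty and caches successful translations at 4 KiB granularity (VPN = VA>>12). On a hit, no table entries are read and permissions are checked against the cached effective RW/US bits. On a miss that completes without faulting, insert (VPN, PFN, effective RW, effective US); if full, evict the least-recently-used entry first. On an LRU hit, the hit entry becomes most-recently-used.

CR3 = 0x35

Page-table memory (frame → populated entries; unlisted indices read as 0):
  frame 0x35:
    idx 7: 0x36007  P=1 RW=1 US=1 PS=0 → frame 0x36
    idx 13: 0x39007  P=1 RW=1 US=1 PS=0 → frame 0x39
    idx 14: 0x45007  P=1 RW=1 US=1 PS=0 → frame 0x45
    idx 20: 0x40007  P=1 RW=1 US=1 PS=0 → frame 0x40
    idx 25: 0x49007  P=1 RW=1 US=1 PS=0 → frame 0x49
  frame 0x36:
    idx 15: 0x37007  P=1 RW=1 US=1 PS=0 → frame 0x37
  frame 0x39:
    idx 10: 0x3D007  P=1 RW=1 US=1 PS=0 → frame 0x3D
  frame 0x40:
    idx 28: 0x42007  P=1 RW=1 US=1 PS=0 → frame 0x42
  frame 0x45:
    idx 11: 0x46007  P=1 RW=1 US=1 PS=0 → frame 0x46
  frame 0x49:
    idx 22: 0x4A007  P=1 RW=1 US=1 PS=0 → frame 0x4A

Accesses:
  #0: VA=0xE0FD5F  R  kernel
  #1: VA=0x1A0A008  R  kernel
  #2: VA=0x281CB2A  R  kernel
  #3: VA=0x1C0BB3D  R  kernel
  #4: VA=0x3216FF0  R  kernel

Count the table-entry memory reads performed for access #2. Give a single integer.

Per-access translation:
#0 VA=0xE0FD5F (r,kernel):
  [0] read 0x35 idx=7: raw=0x36007 flags P=1 W=1 U=1 S=0
  [1] read 0x36 idx=15: raw=0x37007 flags P=1 W=1 U=1 S=0
  ⇒ phys 0x37D5F  [2 reads]
#1 VA=0x1A0A008 (r,kernel):
  [0] read 0x35 idx=13: raw=0x39007 flags P=1 W=1 U=1 S=0
  [1] read 0x39 idx=10: raw=0x3D007 flags P=1 W=1 U=1 S=0
  ⇒ phys 0x3D008  [2 reads]
#2 VA=0x281CB2A (r,kernel):
  [0] read 0x35 idx=20: raw=0x40007 flags P=1 W=1 U=1 S=0
  [1] read 0x40 idx=28: raw=0x42007 flags P=1 W=1 U=1 S=0
  ⇒ phys 0x42B2A  [2 reads]
#3 VA=0x1C0BB3D (r,kernel):
  [0] read 0x35 idx=14: raw=0x45007 flags P=1 W=1 U=1 S=0
  [1] read 0x45 idx=11: raw=0x46007 flags P=1 W=1 U=1 S=0
  ⇒ phys 0x46B3D  [2 reads]
#4 VA=0x3216FF0 (r,kernel):
  [0] read 0x35 idx=25: raw=0x49007 flags P=1 W=1 U=1 S=0
  [1] read 0x49 idx=22: raw=0x4A007 flags P=1 W=1 U=1 S=0
  ⇒ phys 0x4AFF0  [2 reads]

Entries read for #2: 2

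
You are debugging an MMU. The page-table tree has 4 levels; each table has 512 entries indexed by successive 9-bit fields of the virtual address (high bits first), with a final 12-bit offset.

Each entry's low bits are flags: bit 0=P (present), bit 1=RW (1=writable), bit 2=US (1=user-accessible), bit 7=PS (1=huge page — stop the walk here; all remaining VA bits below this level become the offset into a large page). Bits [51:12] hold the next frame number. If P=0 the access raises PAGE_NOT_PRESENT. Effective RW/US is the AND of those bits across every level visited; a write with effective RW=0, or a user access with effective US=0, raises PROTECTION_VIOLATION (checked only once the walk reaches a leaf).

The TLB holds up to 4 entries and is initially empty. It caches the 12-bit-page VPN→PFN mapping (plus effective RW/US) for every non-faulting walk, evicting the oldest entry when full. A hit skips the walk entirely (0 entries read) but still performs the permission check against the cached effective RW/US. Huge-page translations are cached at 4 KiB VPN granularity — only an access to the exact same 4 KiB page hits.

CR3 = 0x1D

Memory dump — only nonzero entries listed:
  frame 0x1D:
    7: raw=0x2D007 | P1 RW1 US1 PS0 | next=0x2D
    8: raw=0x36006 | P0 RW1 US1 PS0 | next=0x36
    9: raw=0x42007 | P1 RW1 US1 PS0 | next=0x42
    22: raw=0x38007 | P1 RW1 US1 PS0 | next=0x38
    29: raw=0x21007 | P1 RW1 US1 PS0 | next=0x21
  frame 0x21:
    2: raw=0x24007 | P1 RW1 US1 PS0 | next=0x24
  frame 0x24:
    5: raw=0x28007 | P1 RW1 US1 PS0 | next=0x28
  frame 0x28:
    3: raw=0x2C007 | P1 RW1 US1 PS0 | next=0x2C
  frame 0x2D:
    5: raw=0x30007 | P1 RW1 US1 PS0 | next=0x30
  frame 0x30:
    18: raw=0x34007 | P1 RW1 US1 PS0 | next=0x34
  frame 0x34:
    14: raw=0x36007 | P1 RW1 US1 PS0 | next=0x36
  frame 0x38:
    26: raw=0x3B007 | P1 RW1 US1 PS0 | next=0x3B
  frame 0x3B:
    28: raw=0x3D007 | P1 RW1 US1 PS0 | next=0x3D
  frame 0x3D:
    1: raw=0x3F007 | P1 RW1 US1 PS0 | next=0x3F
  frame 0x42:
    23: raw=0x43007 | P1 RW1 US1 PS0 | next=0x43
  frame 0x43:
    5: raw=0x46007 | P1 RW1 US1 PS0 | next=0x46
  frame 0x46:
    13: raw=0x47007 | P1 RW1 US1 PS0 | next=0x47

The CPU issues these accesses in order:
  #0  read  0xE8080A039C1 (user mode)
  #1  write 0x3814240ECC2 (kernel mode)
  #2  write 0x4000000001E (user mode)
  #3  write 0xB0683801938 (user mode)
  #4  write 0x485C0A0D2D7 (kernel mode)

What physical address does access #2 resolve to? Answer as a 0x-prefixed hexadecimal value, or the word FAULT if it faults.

Per-access translation:
#0 VA=0xE8080A039C1 (r,user):
  L0: frame=0x1D idx=29 entry=0x21007 [P=1 RW=1 US=1 PS=0]
  L1: frame=0x21 idx=2 entry=0x24007 [P=1 RW=1 US=1 PS=0]
  L2: frame=0x24 idx=5 entry=0x28007 [P=1 RW=1 US=1 PS=0]
  L3: frame=0x28 idx=3 entry=0x2C007 [P=1 RW=1 US=1 PS=0]
  ⇒ phys 0x2C9C1  [4 reads]
#1 VA=0x3814240ECC2 (w,kernel):
  L0: frame=0x1D idx=7 entry=0x2D007 [P=1 RW=1 US=1 PS=0]
  L1: frame=0x2D idx=5 entry=0x30007 [P=1 RW=1 US=1 PS=0]
  L2: frame=0x30 idx=18 entry=0x34007 [P=1 RW=1 US=1 PS=0]
  L3: frame=0x34 idx=14 entry=0x36007 [P=1 RW=1 US=1 PS=0]
  ⇒ phys 0x36CC2  [4 reads]
#2 VA=0x4000000001E (w,user):
  L0: frame=0x1D idx=8 entry=0x36006 [P=0 RW=1 US=1 PS=0]
  → PAGE_NOT_PRESENT  (1 entries read)
#3 VA=0xB0683801938 (w,user):
  L0: frame=0x1D idx=22 entry=0x38007 [P=1 RW=1 US=1 PS=0]
  L1: frame=0x38 idx=26 entry=0x3B007 [P=1 RW=1 US=1 PS=0]
  L2: frame=0x3B idx=28 entry=0x3D007 [P=1 RW=1 US=1 PS=0]
  L3: frame=0x3D idx=1 entry=0x3F007 [P=1 RW=1 US=1 PS=0]
  ⇒ phys 0x3F938  [4 reads]
#4 VA=0x485C0A0D2D7 (w,kernel):
  L0: frame=0x1D idx=9 entry=0x42007 [P=1 RW=1 US=1 PS=0]
  L1: frame=0x42 idx=23 entry=0x43007 [P=1 RW=1 US=1 PS=0]
  L2: frame=0x43 idx=5 entry=0x46007 [P=1 RW=1 US=1 PS=0]
  L3: frame=0x46 idx=13 entry=0x47007 [P=1 RW=1 US=1 PS=0]
  ⇒ phys 0x472D7  [4 reads]

Access #2 PA: FAULT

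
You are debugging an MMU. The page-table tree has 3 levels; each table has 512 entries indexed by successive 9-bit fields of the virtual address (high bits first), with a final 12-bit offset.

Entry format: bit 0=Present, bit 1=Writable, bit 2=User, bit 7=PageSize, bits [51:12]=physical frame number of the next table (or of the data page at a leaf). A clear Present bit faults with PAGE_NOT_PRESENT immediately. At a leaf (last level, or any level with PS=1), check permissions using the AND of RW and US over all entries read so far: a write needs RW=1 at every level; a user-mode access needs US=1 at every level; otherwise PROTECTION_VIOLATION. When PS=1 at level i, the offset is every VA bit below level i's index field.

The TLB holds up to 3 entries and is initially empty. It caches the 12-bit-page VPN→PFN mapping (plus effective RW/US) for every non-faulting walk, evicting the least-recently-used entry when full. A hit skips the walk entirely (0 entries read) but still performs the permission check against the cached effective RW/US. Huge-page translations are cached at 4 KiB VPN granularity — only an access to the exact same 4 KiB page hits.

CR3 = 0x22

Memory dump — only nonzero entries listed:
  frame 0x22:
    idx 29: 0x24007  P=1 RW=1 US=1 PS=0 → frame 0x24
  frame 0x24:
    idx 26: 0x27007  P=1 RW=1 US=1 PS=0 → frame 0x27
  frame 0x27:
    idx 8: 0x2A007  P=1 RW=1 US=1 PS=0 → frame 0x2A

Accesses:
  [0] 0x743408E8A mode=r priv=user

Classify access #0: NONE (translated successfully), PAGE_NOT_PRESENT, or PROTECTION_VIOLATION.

Trace:
#0 VA=0x743408E8A (r,user):
  L0 @0x22[29] → 0x24007  P=1,RW=1,US=1,PS=0
  L1 @0x24[26] → 0x27007  P=1,RW=1,US=1,PS=0
  L2 @0x27[8] → 0x2A007  P=1,RW=1,US=1,PS=0
  → PA=0x2AE8A  (3 entries read)

Access #0 fault: NONE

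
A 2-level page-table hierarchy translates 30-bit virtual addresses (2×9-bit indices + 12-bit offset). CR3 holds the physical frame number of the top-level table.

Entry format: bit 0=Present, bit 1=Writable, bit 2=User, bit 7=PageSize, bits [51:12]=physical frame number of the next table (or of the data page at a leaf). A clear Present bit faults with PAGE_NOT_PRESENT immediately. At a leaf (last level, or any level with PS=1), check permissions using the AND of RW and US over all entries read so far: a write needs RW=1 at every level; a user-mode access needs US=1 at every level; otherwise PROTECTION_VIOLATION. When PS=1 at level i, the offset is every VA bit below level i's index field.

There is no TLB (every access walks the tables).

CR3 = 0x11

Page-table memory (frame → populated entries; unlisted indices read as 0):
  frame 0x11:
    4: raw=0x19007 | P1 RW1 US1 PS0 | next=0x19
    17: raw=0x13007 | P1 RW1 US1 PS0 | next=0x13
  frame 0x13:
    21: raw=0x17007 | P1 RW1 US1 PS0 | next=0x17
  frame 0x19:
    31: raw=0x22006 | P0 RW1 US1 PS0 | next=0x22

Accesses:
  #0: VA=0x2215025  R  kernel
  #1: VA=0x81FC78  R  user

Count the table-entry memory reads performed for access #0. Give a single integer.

Trace:
#0 VA=0x2215025 (r,kernel):
  [0] read 0x11 idx=17: raw=0x13007 flags P=1 W=1 U=1 S=0
  [1] read 0x13 idx=21: raw=0x17007 flags P=1 W=1 U=1 S=0
  ✓ 0x17025  — 2 lookups
#1 VA=0x81FC78 (r,user):
  [0] read 0x11 idx=4: raw=0x19007 flags P=1 W=1 U=1 S=0
  [1] read 0x19 idx=31: raw=0x22006 flags P=0 W=1 U=1 S=0
  ✗ PAGE_NOT_PRESENT  [2 reads]

Entries read for #0: 2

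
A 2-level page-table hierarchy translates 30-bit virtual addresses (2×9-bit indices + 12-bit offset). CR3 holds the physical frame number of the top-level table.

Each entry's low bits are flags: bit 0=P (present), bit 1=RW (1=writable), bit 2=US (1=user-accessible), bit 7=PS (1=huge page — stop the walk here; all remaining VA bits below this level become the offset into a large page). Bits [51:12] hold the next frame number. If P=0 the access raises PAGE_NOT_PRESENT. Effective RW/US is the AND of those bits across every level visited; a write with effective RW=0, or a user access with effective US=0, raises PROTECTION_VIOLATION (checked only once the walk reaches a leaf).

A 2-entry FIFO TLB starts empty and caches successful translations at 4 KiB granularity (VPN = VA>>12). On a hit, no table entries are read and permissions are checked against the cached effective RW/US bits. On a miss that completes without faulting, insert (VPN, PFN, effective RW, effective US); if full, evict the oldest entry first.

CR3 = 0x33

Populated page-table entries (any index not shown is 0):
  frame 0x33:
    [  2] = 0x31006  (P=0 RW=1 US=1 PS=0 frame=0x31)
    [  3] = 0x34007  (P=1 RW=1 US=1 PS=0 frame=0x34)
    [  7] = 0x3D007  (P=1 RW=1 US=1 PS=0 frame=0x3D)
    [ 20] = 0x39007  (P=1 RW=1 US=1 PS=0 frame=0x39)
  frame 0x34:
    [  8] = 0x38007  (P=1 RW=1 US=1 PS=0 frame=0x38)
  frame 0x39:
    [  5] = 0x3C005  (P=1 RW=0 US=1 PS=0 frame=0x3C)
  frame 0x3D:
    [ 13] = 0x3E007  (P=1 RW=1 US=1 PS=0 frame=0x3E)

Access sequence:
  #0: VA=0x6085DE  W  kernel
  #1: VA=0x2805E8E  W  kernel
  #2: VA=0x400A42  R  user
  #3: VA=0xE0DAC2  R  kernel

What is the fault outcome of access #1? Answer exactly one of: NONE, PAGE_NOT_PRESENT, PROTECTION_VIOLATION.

Per-access translation:
#0 VA=0x6085DE (w,kernel):
  L0: frame=0x33 idx=3 entry=0x34007 [P=1 RW=1 US=1 PS=0]
  L1: frame=0x34 idx=8 entry=0x38007 [P=1 RW=1 US=1 PS=0]
  ✓ 0x385DE  — 2 lookups
#1 VA=0x2805E8E (w,kernel):
  L0: frame=0x33 idx=20 entry=0x39007 [P=1 RW=1 US=1 PS=0]
  L1: frame=0x39 idx=5 entry=0x3C005 [P=1 RW=0 US=1 PS=0]
  ✗ PROTECTION_VIOLATION  [2 reads]
#2 VA=0x400A42 (r,user):
  L0: frame=0x33 idx=2 entry=0x31006 [P=0 RW=1 US=1 PS=0]
  ✗ PAGE_NOT_PRESENT  [1 reads]
#3 VA=0xE0DAC2 (r,kernel):
  L0: frame=0x33 idx=7 entry=0x3D007 [P=1 RW=1 US=1 PS=0]
  L1: frame=0x3D idx=13 entry=0x3E007 [P=1 RW=1 US=1 PS=0]
  ✓ 0x3EAC2  — 2 lookups

Access #1 fault: PROTECTION_VIOLATION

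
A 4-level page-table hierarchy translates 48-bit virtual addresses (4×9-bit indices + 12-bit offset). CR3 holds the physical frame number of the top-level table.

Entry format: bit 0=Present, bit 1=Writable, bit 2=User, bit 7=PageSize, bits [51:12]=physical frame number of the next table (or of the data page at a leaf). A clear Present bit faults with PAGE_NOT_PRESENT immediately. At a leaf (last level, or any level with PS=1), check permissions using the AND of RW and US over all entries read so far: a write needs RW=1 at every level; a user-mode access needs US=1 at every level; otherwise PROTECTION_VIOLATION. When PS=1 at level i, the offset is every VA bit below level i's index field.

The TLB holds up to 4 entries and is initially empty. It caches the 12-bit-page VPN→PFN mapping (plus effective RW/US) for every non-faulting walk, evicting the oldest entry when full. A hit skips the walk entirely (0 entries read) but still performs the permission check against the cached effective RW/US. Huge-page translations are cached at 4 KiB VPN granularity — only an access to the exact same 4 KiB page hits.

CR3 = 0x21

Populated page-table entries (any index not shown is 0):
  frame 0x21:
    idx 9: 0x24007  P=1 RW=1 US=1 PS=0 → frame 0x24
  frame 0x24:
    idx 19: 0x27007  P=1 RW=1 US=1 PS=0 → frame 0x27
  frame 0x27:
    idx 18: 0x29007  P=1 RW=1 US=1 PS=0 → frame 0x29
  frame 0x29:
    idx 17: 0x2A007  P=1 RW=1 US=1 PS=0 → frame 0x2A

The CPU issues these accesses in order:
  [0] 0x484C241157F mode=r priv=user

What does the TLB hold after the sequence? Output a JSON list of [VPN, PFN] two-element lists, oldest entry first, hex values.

Walk each access:
#0 VA=0x484C241157F (r,user):
  lvl0: tbl 0x21, slot 9 ⇒ 0x24007 (P1/RW1/US1/PS0)
  lvl1: tbl 0x24, slot 19 ⇒ 0x27007 (P1/RW1/US1/PS0)
  lvl2: tbl 0x27, slot 18 ⇒ 0x29007 (P1/RW1/US1/PS0)
  lvl3: tbl 0x29, slot 17 ⇒ 0x2A007 (P1/RW1/US1/PS0)
  ⇒ phys 0x2A57F  [4 reads]

TLB: [["0x484C2411", "0x2A"]]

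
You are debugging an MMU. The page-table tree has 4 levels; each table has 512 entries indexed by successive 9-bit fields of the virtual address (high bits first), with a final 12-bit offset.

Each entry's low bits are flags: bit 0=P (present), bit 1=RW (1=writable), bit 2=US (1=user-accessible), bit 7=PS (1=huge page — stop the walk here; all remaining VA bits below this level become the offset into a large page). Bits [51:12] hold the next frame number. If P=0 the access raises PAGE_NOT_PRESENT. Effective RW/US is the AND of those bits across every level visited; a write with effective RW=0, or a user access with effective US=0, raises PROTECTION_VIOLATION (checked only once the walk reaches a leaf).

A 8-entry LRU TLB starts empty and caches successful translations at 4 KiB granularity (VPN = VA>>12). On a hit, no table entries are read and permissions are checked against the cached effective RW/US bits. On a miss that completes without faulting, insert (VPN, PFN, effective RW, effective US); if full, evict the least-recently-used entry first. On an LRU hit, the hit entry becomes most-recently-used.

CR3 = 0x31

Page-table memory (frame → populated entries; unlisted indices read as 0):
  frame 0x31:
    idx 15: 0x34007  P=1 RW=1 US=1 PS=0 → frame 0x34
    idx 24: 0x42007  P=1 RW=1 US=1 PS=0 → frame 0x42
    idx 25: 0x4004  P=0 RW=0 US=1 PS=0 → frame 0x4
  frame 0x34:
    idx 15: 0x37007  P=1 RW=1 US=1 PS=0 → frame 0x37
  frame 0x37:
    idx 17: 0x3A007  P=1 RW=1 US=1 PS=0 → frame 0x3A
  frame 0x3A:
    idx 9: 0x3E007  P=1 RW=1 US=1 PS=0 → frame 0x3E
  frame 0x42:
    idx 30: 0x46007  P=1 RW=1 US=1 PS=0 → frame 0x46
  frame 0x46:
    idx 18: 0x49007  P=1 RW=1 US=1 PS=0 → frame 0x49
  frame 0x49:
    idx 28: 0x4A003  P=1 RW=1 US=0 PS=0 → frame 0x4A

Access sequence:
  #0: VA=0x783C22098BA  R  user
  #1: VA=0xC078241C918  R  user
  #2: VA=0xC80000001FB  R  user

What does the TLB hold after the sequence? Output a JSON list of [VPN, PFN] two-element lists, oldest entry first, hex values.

Trace:
#0 VA=0x783C22098BA (r,user):
  L0 @0x31[15] → 0x34007  P=1,RW=1,US=1,PS=0
  L1 @0x34[15] → 0x37007  P=1,RW=1,US=1,PS=0
  L2 @0x37[17] → 0x3A007  P=1,RW=1,US=1,PS=0
  L3 @0x3A[9] → 0x3E007  P=1,RW=1,US=1,PS=0
  ⇒ phys 0x3E8BA  [4 reads]
#1 VA=0xC078241C918 (r,user):
  L0 @0x31[24] → 0x42007  P=1,RW=1,US=1,PS=0
  L1 @0x42[30] → 0x46007  P=1,RW=1,US=1,PS=0
  L2 @0x46[18] → 0x49007  P=1,RW=1,US=1,PS=0
  L3 @0x49[28] → 0x4A003  P=1,RW=1,US=0,PS=0
  ✗ PROTECTION_VIOLATION  [4 reads]
#2 VA=0xC80000001FB (r,user):
  L0 @0x31[25] → 0x4004  P=0,RW=0,US=1,PS=0
  ✗ PAGE_NOT_PRESENT  [1 reads]

TLB: [["0x783C2209", "0x3E"]]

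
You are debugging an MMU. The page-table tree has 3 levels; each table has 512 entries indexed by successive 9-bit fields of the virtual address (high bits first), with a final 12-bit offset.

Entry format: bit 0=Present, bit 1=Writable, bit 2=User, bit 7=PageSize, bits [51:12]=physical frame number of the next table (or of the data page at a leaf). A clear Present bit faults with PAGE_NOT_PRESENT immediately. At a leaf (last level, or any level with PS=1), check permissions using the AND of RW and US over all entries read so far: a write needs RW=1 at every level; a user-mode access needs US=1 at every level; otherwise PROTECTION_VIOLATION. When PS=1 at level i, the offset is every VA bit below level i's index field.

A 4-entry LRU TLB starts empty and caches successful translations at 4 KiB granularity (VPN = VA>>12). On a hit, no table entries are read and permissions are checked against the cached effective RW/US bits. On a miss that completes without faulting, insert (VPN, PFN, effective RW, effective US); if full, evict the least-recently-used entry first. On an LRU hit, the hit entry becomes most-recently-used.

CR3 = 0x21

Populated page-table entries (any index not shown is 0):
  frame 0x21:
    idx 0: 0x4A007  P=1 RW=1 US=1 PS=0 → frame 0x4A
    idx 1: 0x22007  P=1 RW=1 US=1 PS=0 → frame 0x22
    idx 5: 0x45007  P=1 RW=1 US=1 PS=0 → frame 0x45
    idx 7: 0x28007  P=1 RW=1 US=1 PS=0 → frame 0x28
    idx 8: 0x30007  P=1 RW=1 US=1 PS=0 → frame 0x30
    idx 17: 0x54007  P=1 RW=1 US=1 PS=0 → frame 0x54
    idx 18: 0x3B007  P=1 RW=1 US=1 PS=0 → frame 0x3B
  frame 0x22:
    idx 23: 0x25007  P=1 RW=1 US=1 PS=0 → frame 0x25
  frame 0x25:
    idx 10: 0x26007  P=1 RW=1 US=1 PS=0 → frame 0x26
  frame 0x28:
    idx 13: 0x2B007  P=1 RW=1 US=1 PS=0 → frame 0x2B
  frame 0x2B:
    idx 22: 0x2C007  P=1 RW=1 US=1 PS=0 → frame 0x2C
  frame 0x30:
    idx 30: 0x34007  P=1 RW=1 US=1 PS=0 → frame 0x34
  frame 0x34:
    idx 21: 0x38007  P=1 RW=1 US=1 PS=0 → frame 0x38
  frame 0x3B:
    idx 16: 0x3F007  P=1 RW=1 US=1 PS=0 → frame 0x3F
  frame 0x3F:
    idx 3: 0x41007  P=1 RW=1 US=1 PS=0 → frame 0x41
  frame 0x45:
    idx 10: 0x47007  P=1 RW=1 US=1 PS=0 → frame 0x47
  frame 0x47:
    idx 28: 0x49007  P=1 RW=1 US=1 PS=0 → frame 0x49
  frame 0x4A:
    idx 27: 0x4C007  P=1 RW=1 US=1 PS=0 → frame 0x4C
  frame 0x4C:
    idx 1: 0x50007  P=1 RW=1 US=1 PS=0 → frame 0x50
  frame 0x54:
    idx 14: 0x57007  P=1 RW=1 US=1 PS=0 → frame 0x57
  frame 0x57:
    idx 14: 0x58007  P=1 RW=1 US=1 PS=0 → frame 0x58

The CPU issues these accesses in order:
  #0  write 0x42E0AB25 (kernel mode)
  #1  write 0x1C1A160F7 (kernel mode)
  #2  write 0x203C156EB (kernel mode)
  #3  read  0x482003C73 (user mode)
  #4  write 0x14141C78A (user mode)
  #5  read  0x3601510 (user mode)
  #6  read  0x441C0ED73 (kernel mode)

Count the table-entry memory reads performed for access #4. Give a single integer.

Walk each access:
#0 VA=0x42E0AB25 (w,kernel):
  [0] read 0x21 idx=1: raw=0x22007 flags P=1 W=1 U=1 S=0
  [1] read 0x22 idx=23: raw=0x25007 flags P=1 W=1 U=1 S=0
  [2] read 0x25 idx=10: raw=0x26007 flags P=1 W=1 U=1 S=0
  ⇒ phys 0x26B25  [3 reads]
#1 VA=0x1C1A160F7 (w,kernel):
  [0] read 0x21 idx=7: raw=0x28007 flags P=1 W=1 U=1 S=0
  [1] read 0x28 idx=13: raw=0x2B007 flags P=1 W=1 U=1 S=0
  [2] read 0x2B idx=22: raw=0x2C007 flags P=1 W=1 U=1 S=0
  ⇒ phys 0x2C0F7  [3 reads]
#2 VA=0x203C156EB (w,kernel):
  [0] read 0x21 idx=8: raw=0x30007 flags P=1 W=1 U=1 S=0
  [1] read 0x30 idx=30: raw=0x34007 flags P=1 W=1 U=1 S=0
  [2] read 0x34 idx=21: raw=0x38007 flags P=1 W=1 U=1 S=0
  ⇒ phys 0x386EB  [3 reads]
#3 VA=0x482003C73 (r,user):
  [0] read 0x21 idx=18: raw=0x3B007 flags P=1 W=1 U=1 S=0
  [1] read 0x3B idx=16: raw=0x3F007 flags P=1 W=1 U=1 S=0
  [2] read 0x3F idx=3: raw=0x41007 flags P=1 W=1 U=1 S=0
  ⇒ phys 0x41C73  [3 reads]
#4 VA=0x14141C78A (w,user):
  [0] read 0x21 idx=5: raw=0x45007 flags P=1 W=1 U=1 S=0
  [1] read 0x45 idx=10: raw=0x47007 flags P=1 W=1 U=1 S=0
  [2] read 0x47 idx=28: raw=0x49007 flags P=1 W=1 U=1 S=0
  ⇒ phys 0x4978A  [3 reads]
#5 VA=0x3601510 (r,user):
  [0] read 0x21 idx=0: raw=0x4A007 flags P=1 W=1 U=1 S=0
  [1] read 0x4A idx=27: raw=0x4C007 flags P=1 W=1 U=1 S=0
  [2] read 0x4C idx=1: raw=0x50007 flags P=1 W=1 U=1 S=0
  ⇒ phys 0x50510  [3 reads]
#6 VA=0x441C0ED73 (r,kernel):
  [0] read 0x21 idx=17: raw=0x54007 flags P=1 W=1 U=1 S=0
  [1] read 0x54 idx=14: raw=0x57007 flags P=1 W=1 U=1 S=0
  [2] read 0x57 idx=14: raw=0x58007 flags P=1 W=1 U=1 S=0
  ⇒ phys 0x58D73  [3 reads]

Entries read for #4: 3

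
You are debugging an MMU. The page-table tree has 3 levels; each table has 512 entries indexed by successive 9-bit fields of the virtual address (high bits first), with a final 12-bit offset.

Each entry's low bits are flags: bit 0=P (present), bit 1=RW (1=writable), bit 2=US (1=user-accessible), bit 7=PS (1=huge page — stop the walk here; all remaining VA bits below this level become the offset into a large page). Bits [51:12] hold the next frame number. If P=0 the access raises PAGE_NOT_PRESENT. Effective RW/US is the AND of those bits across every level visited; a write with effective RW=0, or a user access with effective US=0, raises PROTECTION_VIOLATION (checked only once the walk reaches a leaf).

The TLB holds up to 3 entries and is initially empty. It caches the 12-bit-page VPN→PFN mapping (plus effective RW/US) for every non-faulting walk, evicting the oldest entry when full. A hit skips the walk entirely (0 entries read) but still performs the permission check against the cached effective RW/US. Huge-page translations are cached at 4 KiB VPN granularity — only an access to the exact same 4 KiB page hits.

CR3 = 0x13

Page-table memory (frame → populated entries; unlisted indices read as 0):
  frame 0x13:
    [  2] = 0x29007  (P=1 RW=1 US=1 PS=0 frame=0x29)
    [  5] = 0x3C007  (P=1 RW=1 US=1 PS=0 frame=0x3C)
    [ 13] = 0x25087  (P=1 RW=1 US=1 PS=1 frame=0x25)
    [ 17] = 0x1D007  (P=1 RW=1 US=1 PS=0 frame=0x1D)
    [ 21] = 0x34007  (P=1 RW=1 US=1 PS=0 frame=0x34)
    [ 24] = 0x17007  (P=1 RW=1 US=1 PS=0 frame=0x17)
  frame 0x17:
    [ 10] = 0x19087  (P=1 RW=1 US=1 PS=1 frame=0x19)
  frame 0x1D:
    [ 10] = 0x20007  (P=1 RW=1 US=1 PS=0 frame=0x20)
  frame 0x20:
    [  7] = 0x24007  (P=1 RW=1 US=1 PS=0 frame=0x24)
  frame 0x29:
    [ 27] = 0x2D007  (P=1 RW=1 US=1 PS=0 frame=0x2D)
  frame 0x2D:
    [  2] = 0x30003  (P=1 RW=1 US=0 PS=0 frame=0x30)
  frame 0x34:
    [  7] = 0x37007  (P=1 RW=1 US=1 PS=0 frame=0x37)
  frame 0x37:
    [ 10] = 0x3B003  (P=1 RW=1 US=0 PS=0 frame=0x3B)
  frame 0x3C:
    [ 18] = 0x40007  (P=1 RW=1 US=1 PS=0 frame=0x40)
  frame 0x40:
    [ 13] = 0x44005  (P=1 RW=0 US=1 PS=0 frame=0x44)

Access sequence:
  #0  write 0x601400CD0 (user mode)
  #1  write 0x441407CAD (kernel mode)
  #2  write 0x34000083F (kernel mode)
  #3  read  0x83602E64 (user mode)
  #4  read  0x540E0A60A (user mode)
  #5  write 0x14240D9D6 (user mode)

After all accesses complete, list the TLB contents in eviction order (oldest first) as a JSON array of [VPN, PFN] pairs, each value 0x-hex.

Walk each access:
#0 VA=0x601400CD0 (w,user):
  lvl0: tbl 0x13, slot 24 ⇒ 0x17007 (P1/RW1/US1/PS0)
  lvl1: tbl 0x17, slot 10 ⇒ 0x19087 (P1/RW1/US1/PS1)
  ✓ 0x19CD0 (huge @L1)  — 2 lookups
#1 VA=0x441407CAD (w,kernel):
  lvl0: tbl 0x13, slot 17 ⇒ 0x1D007 (P1/RW1/US1/PS0)
  lvl1: tbl 0x1D, slot 10 ⇒ 0x20007 (P1/RW1/US1/PS0)
  lvl2: tbl 0x20, slot 7 ⇒ 0x24007 (P1/RW1/US1/PS0)
  ✓ 0x24CAD  — 3 lookups
#2 VA=0x34000083F (w,kernel):
  lvl0: tbl 0x13, slot 13 ⇒ 0x25087 (P1/RW1/US1/PS1)
  ✓ 0x2583F (huge @L0)  — 1 lookups
#3 VA=0x83602E64 (r,user):
  lvl0: tbl 0x13, slot 2 ⇒ 0x29007 (P1/RW1/US1/PS0)
  lvl1: tbl 0x29, slot 27 ⇒ 0x2D007 (P1/RW1/US1/PS0)
  lvl2: tbl 0x2D, slot 2 ⇒ 0x30003 (P1/RW1/US0/PS0)
  ⇒ fault: PROTECTION_VIOLATION  — 3 lookups
#4 VA=0x540E0A60A (r,user):
  lvl0: tbl 0x13, slot 21 ⇒ 0x34007 (P1/RW1/US1/PS0)
  lvl1: tbl 0x34, slot 7 ⇒ 0x37007 (P1/RW1/US1/PS0)
  lvl2: tbl 0x37, slot 10 ⇒ 0x3B003 (P1/RW1/US0/PS0)
  ⇒ fault: PROTECTION_VIOLATION  — 3 lookups
#5 VA=0x14240D9D6 (w,user):
  lvl0: tbl 0x13, slot 5 ⇒ 0x3C007 (P1/RW1/US1/PS0)
  lvl1: tbl 0x3C, slot 18 ⇒ 0x40007 (P1/RW1/US1/PS0)
  lvl2: tbl 0x40, slot 13 ⇒ 0x44005 (P1/RW0/US1/PS0)
  ⇒ fault: PROTECTION_VIOLATION  — 3 lookups

TLB: [["0x601400", "0x19"], ["0x441407", "0x24"], ["0x340000", "0x25"]]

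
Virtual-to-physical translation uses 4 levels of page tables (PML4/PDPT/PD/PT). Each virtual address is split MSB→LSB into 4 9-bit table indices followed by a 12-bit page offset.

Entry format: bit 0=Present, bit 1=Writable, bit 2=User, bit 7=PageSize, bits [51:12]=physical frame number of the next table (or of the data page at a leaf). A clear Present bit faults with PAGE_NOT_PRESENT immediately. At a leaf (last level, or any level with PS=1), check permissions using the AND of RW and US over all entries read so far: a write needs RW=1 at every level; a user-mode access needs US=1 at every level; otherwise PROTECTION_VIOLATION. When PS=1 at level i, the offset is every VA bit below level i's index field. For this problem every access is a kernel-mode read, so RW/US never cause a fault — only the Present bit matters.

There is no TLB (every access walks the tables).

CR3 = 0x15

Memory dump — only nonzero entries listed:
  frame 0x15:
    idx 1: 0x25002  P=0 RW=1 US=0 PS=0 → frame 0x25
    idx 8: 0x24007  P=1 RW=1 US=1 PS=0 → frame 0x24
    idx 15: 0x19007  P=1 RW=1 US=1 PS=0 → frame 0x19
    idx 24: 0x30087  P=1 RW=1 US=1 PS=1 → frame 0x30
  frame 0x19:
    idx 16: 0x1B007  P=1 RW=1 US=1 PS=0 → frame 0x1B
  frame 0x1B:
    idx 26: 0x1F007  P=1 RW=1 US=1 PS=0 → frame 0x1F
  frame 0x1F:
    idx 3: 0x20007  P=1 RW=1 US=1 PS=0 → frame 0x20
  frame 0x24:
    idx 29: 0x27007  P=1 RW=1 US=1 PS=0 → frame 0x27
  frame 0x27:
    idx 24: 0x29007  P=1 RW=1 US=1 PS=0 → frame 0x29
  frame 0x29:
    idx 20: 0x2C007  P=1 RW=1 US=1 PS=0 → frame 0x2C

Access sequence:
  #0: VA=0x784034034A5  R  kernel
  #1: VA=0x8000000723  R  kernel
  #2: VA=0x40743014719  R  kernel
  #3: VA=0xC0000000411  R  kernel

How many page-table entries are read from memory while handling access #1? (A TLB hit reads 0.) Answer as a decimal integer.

Walk each access:
#0 VA=0x784034034A5 (r,kernel):
  [0] read 0x15 idx=15: raw=0x19007 flags P=1 W=1 U=1 S=0
  [1] read 0x19 idx=16: raw=0x1B007 flags P=1 W=1 U=1 S=0
  [2] read 0x1B idx=26: raw=0x1F007 flags P=1 W=1 U=1 S=0
  [3] read 0x1F idx=3: raw=0x20007 flags P=1 W=1 U=1 S=0
  → PA=0x204A5  (4 entries read)
#1 VA=0x8000000723 (r,kernel):
  [0] read 0x15 idx=1: raw=0x25002 flags P=0 W=1 U=0 S=0
  → PAGE_NOT_PRESENT  (1 entries read)
#2 VA=0x40743014719 (r,kernel):
  [0] read 0x15 idx=8: raw=0x24007 flags P=1 W=1 U=1 S=0
  [1] read 0x24 idx=29: raw=0x27007 flags P=1 W=1 U=1 S=0
  [2] read 0x27 idx=24: raw=0x29007 flags P=1 W=1 U=1 S=0
  [3] read 0x29 idx=20: raw=0x2C007 flags P=1 W=1 U=1 S=0
  → PA=0x2C719  (4 entries read)
#3 VA=0xC0000000411 (r,kernel):
  [0] read 0x15 idx=24: raw=0x30087 flags P=1 W=1 U=1 S=1
  → PA=0x30411 (huge @L0)  (1 entries read)

Entries read for #1: 1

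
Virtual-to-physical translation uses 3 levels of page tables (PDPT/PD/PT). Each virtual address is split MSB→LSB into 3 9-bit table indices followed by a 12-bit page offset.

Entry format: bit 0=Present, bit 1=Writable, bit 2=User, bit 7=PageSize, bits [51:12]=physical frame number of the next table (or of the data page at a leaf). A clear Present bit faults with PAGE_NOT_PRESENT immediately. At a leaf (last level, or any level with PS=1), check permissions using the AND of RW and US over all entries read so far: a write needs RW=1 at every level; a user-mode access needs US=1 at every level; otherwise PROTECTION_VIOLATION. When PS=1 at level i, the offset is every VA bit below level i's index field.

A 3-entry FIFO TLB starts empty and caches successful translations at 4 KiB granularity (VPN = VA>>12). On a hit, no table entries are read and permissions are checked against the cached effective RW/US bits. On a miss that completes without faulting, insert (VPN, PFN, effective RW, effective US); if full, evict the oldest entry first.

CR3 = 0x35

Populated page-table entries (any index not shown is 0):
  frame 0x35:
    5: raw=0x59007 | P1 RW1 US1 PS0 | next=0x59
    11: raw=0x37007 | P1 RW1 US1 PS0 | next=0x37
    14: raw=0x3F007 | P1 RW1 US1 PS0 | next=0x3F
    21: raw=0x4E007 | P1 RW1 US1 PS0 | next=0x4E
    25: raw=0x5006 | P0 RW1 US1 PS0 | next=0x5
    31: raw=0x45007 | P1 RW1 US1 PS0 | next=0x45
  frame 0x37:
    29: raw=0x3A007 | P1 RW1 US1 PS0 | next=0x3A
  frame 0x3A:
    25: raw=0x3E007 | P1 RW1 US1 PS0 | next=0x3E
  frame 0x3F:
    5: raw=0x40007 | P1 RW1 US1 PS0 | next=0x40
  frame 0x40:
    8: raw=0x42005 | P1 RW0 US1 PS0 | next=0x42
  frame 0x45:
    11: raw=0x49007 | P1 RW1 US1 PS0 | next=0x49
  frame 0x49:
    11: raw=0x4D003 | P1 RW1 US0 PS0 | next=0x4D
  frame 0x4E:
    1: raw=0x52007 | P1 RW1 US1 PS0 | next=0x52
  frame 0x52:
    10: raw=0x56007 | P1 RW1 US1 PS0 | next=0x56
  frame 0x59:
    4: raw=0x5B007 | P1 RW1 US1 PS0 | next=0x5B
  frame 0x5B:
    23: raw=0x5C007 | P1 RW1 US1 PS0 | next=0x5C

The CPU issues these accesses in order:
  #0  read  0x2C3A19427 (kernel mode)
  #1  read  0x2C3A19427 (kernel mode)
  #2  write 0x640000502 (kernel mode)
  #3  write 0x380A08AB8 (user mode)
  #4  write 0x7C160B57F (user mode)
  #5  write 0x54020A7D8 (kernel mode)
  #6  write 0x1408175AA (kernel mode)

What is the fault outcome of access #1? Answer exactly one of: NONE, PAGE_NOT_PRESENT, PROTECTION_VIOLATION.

Walk each access:
#0 VA=0x2C3A19427 (r,kernel):
  L0: frame=0x35 idx=11 entry=0x37007 [P=1 RW=1 US=1 PS=0]
  L1: frame=0x37 idx=29 entry=0x3A007 [P=1 RW=1 US=1 PS=0]
  L2: frame=0x3A idx=25 entry=0x3E007 [P=1 RW=1 US=1 PS=0]
  ✓ 0x3E427  — 3 lookups
#1 VA=0x2C3A19427 (r,kernel):
  TLB hit vpn=0x2C3A19 → PA=0x3E427
#2 VA=0x640000502 (w,kernel):
  L0: frame=0x35 idx=25 entry=0x5006 [P=0 RW=1 US=1 PS=0]
  ✗ PAGE_NOT_PRESENT  [1 reads]
#3 VA=0x380A08AB8 (w,user):
  L0: frame=0x35 idx=14 entry=0x3F007 [P=1 RW=1 US=1 PS=0]
  L1: frame=0x3F idx=5 entry=0x40007 [P=1 RW=1 US=1 PS=0]
  L2: frame=0x40 idx=8 entry=0x42005 [P=1 RW=0 US=1 PS=0]
  ✗ PROTECTION_VIOLATION  [3 reads]
#4 VA=0x7C160B57F (w,user):
  L0: frame=0x35 idx=31 entry=0x45007 [P=1 RW=1 US=1 PS=0]
  L1: frame=0x45 idx=11 entry=0x49007 [P=1 RW=1 US=1 PS=0]
  L2: frame=0x49 idx=11 entry=0x4D003 [P=1 RW=1 US=0 PS=0]
  ✗ PROTECTION_VIOLATION  [3 reads]
#5 VA=0x54020A7D8 (w,kernel):
  L0: frame=0x35 idx=21 entry=0x4E007 [P=1 RW=1 US=1 PS=0]
  L1: frame=0x4E idx=1 entry=0x52007 [P=1 RW=1 US=1 PS=0]
  L2: frame=0x52 idx=10 entry=0x56007 [P=1 RW=1 US=1 PS=0]
  ✓ 0x567D8  — 3 lookups
#6 VA=0x1408175AA (w,kernel):
  L0: frame=0x35 idx=5 entry=0x59007 [P=1 RW=1 US=1 PS=0]
  L1: frame=0x59 idx=4 entry=0x5B007 [P=1 RW=1 US=1 PS=0]
  L2: frame=0x5B idx=23 entry=0x5C007 [P=1 RW=1 US=1 PS=0]
  ✓ 0x5C5AA  — 3 lookups

Access #1 fault: NONE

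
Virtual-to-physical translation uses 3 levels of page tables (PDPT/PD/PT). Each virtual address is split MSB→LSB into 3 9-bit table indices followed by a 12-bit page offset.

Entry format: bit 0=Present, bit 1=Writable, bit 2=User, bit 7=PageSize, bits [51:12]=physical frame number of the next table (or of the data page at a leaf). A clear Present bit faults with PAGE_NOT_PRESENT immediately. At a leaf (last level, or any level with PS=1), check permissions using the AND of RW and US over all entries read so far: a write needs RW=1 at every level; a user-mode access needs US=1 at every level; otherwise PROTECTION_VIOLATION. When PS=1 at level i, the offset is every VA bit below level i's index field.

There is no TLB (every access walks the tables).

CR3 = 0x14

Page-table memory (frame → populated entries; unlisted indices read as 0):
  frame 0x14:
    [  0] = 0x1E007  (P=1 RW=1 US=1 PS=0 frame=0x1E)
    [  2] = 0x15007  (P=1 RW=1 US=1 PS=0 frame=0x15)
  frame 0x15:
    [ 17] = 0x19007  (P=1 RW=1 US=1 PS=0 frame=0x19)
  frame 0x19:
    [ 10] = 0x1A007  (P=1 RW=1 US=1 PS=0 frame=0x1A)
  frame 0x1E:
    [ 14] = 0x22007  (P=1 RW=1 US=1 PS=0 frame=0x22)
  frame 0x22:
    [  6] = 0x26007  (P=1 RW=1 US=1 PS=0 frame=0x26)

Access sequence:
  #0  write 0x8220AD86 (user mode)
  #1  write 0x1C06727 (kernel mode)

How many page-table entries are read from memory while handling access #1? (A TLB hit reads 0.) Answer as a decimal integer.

Per-access translation:
#0 VA=0x8220AD86 (w,user):
  lvl0: tbl 0x14, slot 2 ⇒ 0x15007 (P1/RW1/US1/PS0)
  lvl1: tbl 0x15, slot 17 ⇒ 0x19007 (P1/RW1/US1/PS0)
  lvl2: tbl 0x19, slot 10 ⇒ 0x1A007 (P1/RW1/US1/PS0)
  ⇒ phys 0x1AD86  [3 reads]
#1 VA=0x1C06727 (w,kernel):
  lvl0: tbl 0x14, slot 0 ⇒ 0x1E007 (P1/RW1/US1/PS0)
  lvl1: tbl 0x1E, slot 14 ⇒ 0x22007 (P1/RW1/US1/PS0)
  lvl2: tbl 0x22, slot 6 ⇒ 0x26007 (P1/RW1/US1/PS0)
  ⇒ phys 0x26727  [3 reads]

Entries read for #1: 3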